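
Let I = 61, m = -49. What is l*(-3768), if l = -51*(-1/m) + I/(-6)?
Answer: 2069260/49 ≈ 42230.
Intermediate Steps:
l = -3295/294 (l = -51/((-1*(-49))) + 61/(-6) = -51/49 + 61*(-1/6) = -51*1/49 - 61/6 = -51/49 - 61/6 = -3295/294 ≈ -11.207)
l*(-3768) = -3295/294*(-3768) = 2069260/49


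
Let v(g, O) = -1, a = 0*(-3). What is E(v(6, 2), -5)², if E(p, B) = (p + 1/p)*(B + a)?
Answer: 100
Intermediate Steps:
a = 0
E(p, B) = B*(p + 1/p) (E(p, B) = (p + 1/p)*(B + 0) = (p + 1/p)*B = B*(p + 1/p))
E(v(6, 2), -5)² = (-5*(-1) - 5/(-1))² = (5 - 5*(-1))² = (5 + 5)² = 10² = 100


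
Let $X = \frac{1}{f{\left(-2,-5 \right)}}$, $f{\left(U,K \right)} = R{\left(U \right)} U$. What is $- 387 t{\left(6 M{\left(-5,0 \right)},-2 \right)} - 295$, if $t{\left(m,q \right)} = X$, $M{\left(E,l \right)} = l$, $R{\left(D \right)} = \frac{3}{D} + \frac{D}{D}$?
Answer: $-682$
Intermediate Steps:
$R{\left(D \right)} = 1 + \frac{3}{D}$ ($R{\left(D \right)} = \frac{3}{D} + 1 = 1 + \frac{3}{D}$)
$f{\left(U,K \right)} = 3 + U$ ($f{\left(U,K \right)} = \frac{3 + U}{U} U = 3 + U$)
$X = 1$ ($X = \frac{1}{3 - 2} = 1^{-1} = 1$)
$t{\left(m,q \right)} = 1$
$- 387 t{\left(6 M{\left(-5,0 \right)},-2 \right)} - 295 = \left(-387\right) 1 - 295 = -387 - 295 = -682$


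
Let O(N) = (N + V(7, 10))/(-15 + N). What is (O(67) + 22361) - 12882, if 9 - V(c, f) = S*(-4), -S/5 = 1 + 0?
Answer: 123241/13 ≈ 9480.1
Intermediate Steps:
S = -5 (S = -5*(1 + 0) = -5*1 = -5)
V(c, f) = -11 (V(c, f) = 9 - (-5)*(-4) = 9 - 1*20 = 9 - 20 = -11)
O(N) = (-11 + N)/(-15 + N) (O(N) = (N - 11)/(-15 + N) = (-11 + N)/(-15 + N))
(O(67) + 22361) - 12882 = ((-11 + 67)/(-15 + 67) + 22361) - 12882 = (56/52 + 22361) - 12882 = ((1/52)*56 + 22361) - 12882 = (14/13 + 22361) - 12882 = 290707/13 - 12882 = 123241/13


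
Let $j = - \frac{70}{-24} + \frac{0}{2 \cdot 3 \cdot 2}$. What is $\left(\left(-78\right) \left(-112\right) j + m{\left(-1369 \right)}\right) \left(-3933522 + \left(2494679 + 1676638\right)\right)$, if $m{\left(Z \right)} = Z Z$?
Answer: $451725131595$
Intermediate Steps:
$m{\left(Z \right)} = Z^{2}$
$j = \frac{35}{12}$ ($j = \left(-70\right) \left(- \frac{1}{24}\right) + \frac{0}{6 \cdot 2} = \frac{35}{12} + \frac{0}{12} = \frac{35}{12} + 0 \cdot \frac{1}{12} = \frac{35}{12} + 0 = \frac{35}{12} \approx 2.9167$)
$\left(\left(-78\right) \left(-112\right) j + m{\left(-1369 \right)}\right) \left(-3933522 + \left(2494679 + 1676638\right)\right) = \left(\left(-78\right) \left(-112\right) \frac{35}{12} + \left(-1369\right)^{2}\right) \left(-3933522 + \left(2494679 + 1676638\right)\right) = \left(8736 \cdot \frac{35}{12} + 1874161\right) \left(-3933522 + 4171317\right) = \left(25480 + 1874161\right) 237795 = 1899641 \cdot 237795 = 451725131595$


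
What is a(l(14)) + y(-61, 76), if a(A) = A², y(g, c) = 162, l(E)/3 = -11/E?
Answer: 32841/196 ≈ 167.56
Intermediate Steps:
l(E) = -33/E (l(E) = 3*(-11/E) = -33/E)
a(l(14)) + y(-61, 76) = (-33/14)² + 162 = 1089/196 + 162 = 32841/196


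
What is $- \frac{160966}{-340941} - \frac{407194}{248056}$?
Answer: $- \frac{49450273729}{42286230348} \approx -1.1694$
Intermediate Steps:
$- \frac{160966}{-340941} - \frac{407194}{248056} = \left(-160966\right) \left(- \frac{1}{340941}\right) - \frac{203597}{124028} = \frac{160966}{340941} - \frac{203597}{124028} = - \frac{49450273729}{42286230348}$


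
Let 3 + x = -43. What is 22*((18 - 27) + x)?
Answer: -1210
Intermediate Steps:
x = -46 (x = -3 - 43 = -46)
22*((18 - 27) + x) = 22*((18 - 27) - 46) = 22*(-9 - 46) = 22*(-55) = -1210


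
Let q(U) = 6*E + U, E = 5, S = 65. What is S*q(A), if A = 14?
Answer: 2860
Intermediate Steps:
q(U) = 30 + U (q(U) = 6*5 + U = 30 + U)
S*q(A) = 65*(30 + 14) = 65*44 = 2860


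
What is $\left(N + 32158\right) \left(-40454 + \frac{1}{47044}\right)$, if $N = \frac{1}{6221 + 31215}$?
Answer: $- \frac{2291100715963229775}{1761139184} \approx -1.3009 \cdot 10^{9}$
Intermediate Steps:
$N = \frac{1}{37436} \approx 2.6712 \cdot 10^{-5}$
$\left(N + 32158\right) \left(-40454 + \frac{1}{47044}\right) = \left(\frac{1}{37436} + 32158\right) \left(-40454 + \frac{1}{47044}\right) = \frac{1203866889 \left(-40454 + \frac{1}{47044}\right)}{37436} = \frac{1203866889}{37436} \left(- \frac{1903117975}{47044}\right) = - \frac{2291100715963229775}{1761139184}$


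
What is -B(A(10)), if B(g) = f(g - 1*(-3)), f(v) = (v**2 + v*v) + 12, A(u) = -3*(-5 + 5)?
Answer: -30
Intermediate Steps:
A(u) = 0 (A(u) = -3*0 = 0)
f(v) = 12 + 2*v**2 (f(v) = (v**2 + v**2) + 12 = 2*v**2 + 12 = 12 + 2*v**2)
B(g) = 12 + 2*(3 + g)**2 (B(g) = 12 + 2*(g - 1*(-3))**2 = 12 + 2*(g + 3)**2 = 12 + 2*(3 + g)**2)
-B(A(10)) = -(12 + 2*(3 + 0)**2) = -(12 + 2*3**2) = -(12 + 2*9) = -(12 + 18) = -1*30 = -30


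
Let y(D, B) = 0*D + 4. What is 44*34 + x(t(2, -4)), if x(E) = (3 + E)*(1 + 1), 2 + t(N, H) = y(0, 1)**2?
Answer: 1530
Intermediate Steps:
y(D, B) = 4 (y(D, B) = 0 + 4 = 4)
t(N, H) = 14 (t(N, H) = -2 + 4**2 = -2 + 16 = 14)
x(E) = 6 + 2*E (x(E) = (3 + E)*2 = 6 + 2*E)
44*34 + x(t(2, -4)) = 44*34 + (6 + 2*14) = 1496 + (6 + 28) = 1496 + 34 = 1530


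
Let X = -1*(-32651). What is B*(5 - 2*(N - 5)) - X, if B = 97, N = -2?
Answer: -30808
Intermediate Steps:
X = 32651
B*(5 - 2*(N - 5)) - X = 97*(5 - 2*(-2 - 5)) - 1*32651 = 97*(5 - 2*(-7)) - 32651 = 97*(5 + 14) - 32651 = 97*19 - 32651 = 1843 - 32651 = -30808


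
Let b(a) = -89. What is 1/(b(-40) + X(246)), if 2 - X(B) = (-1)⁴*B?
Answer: -1/333 ≈ -0.0030030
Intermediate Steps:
X(B) = 2 - B (X(B) = 2 - (-1)⁴*B = 2 - B)
1/(b(-40) + X(246)) = 1/(-89 + (2 - 1*246)) = 1/(-89 + (2 - 246)) = 1/(-89 - 244) = 1/(-333) = -1/333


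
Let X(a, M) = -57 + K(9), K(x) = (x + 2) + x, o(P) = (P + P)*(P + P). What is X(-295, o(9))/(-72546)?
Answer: 37/72546 ≈ 0.00051002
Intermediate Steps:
o(P) = 4*P² (o(P) = (2*P)*(2*P) = 4*P²)
K(x) = 2 + 2*x (K(x) = (2 + x) + x = 2 + 2*x)
X(a, M) = -37 (X(a, M) = -57 + (2 + 2*9) = -57 + (2 + 18) = -57 + 20 = -37)
X(-295, o(9))/(-72546) = -37/(-72546) = -37*(-1/72546) = 37/72546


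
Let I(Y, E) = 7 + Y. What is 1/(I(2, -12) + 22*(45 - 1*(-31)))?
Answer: 1/1681 ≈ 0.00059488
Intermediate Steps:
1/(I(2, -12) + 22*(45 - 1*(-31))) = 1/((7 + 2) + 22*(45 - 1*(-31))) = 1/(9 + 22*(45 + 31)) = 1/(9 + 22*76) = 1/(9 + 1672) = 1/1681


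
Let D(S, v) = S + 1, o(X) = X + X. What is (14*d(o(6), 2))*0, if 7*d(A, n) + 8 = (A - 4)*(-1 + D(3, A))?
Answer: 0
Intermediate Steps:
o(X) = 2*X
D(S, v) = 1 + S
d(A, n) = -20/7 + 3*A/7 (d(A, n) = -8/7 + ((A - 4)*(-1 + (1 + 3)))/7 = -8/7 + ((-4 + A)*(-1 + 4))/7 = -8/7 + ((-4 + A)*3)/7 = -8/7 + (-12 + 3*A)/7 = -8/7 + (-12/7 + 3*A/7) = -20/7 + 3*A/7)
(14*d(o(6), 2))*0 = (14*(-20/7 + 3*(2*6)/7))*0 = (14*(-20/7 + (3/7)*12))*0 = (14*(-20/7 + 36/7))*0 = (14*(16/7))*0 = 32*0 = 0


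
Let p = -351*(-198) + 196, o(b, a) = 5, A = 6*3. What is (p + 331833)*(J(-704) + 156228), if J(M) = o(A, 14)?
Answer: 62731767791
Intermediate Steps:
A = 18
J(M) = 5
p = 69694 (p = 69498 + 196 = 69694)
(p + 331833)*(J(-704) + 156228) = (69694 + 331833)*(5 + 156228) = 401527*156233 = 62731767791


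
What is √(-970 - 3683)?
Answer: 3*I*√517 ≈ 68.213*I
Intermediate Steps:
√(-970 - 3683) = √(-4653) = 3*I*√517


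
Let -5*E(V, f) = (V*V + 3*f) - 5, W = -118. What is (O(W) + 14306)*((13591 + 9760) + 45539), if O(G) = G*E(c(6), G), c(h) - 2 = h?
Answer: 505928160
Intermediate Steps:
c(h) = 2 + h
E(V, f) = 1 - 3*f/5 - V**2/5 (E(V, f) = -((V*V + 3*f) - 5)/5 = -((V**2 + 3*f) - 5)/5 = -(-5 + V**2 + 3*f)/5 = 1 - 3*f/5 - V**2/5)
O(G) = G*(-59/5 - 3*G/5) (O(G) = G*(1 - 3*G/5 - (2 + 6)**2/5) = G*(1 - 3*G/5 - 1/5*8**2) = G*(1 - 3*G/5 - 1/5*64) = G*(1 - 3*G/5 - 64/5) = G*(-59/5 - 3*G/5))
(O(W) + 14306)*((13591 + 9760) + 45539) = (-1/5*(-118)*(59 + 3*(-118)) + 14306)*((13591 + 9760) + 45539) = (-1/5*(-118)*(59 - 354) + 14306)*(23351 + 45539) = (-1/5*(-118)*(-295) + 14306)*68890 = (-6962 + 14306)*68890 = 7344*68890 = 505928160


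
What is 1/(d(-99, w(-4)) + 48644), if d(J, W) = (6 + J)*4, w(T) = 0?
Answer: 1/48272 ≈ 2.0716e-5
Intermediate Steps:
d(J, W) = 24 + 4*J
1/(d(-99, w(-4)) + 48644) = 1/((24 + 4*(-99)) + 48644) = 1/((24 - 396) + 48644) = 1/(-372 + 48644) = 1/48272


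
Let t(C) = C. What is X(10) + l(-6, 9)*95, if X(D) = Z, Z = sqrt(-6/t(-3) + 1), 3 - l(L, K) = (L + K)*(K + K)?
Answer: -4845 + sqrt(3) ≈ -4843.3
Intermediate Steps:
l(L, K) = 3 - 2*K*(K + L) (l(L, K) = 3 - (L + K)*(K + K) = 3 - (K + L)*2*K = 3 - 2*K*(K + L))
Z = sqrt(3) (Z = sqrt(-6/(-3) + 1) = sqrt(-6*(-1/3) + 1) = sqrt(2 + 1) = sqrt(3) ≈ 1.7320)
X(D) = sqrt(3)
X(10) + l(-6, 9)*95 = sqrt(3) + (3 - 2*9**2 - 2*9*(-6))*95 = sqrt(3) + (3 - 2*81 + 108)*95 = sqrt(3) + (3 - 162 + 108)*95 = sqrt(3) - 51*95 = sqrt(3) - 4845 = -4845 + sqrt(3)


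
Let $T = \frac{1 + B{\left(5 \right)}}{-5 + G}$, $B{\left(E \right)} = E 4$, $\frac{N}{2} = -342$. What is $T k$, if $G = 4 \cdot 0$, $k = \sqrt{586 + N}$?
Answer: $- \frac{147 i \sqrt{2}}{5} \approx - 41.578 i$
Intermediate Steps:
$N = -684$ ($N = 2 \left(-342\right) = -684$)
$B{\left(E \right)} = 4 E$
$k = 7 i \sqrt{2}$ ($k = \sqrt{586 - 684} = \sqrt{-98} = 7 i \sqrt{2} \approx 9.8995 i$)
$G = 0$
$T = - \frac{21}{5}$ ($T = \frac{1 + 4 \cdot 5}{-5 + 0} = \frac{1 + 20}{-5} = 21 \left(- \frac{1}{5}\right) = - \frac{21}{5} \approx -4.2$)
$T k = - \frac{21 \cdot 7 i \sqrt{2}}{5} = - \frac{147 i \sqrt{2}}{5}$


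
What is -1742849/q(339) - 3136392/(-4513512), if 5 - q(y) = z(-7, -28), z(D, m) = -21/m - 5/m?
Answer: -4588708311887/10719591 ≈ -4.2807e+5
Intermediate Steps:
z(D, m) = -26/m
q(y) = 57/14 (q(y) = 5 - (-26)/(-28) = 5 - (-26)*(-1)/28 = 5 - 1*13/14 = 5 - 13/14 = 57/14)
-1742849/q(339) - 3136392/(-4513512) = -1742849/57/14 - 3136392/(-4513512) = -1742849*14/57 - 3136392*(-1/4513512) = -24399886/57 + 130683/188063 = -4588708311887/10719591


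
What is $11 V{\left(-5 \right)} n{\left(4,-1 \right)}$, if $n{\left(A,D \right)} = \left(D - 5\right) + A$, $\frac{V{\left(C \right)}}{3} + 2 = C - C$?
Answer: $132$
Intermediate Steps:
$V{\left(C \right)} = -6$ ($V{\left(C \right)} = -6 + 3 \left(C - C\right) = -6 + 3 \cdot 0 = -6 + 0 = -6$)
$n{\left(A,D \right)} = -5 + A + D$ ($n{\left(A,D \right)} = \left(-5 + D\right) + A = -5 + A + D$)
$11 V{\left(-5 \right)} n{\left(4,-1 \right)} = 11 \left(-6\right) \left(-5 + 4 - 1\right) = \left(-66\right) \left(-2\right) = 132$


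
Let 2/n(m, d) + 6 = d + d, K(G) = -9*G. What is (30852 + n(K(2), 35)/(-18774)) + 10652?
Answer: 24934275071/600768 ≈ 41504.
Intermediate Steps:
n(m, d) = 2/(-6 + 2*d) (n(m, d) = 2/(-6 + (d + d)) = 2/(-6 + 2*d))
(30852 + n(K(2), 35)/(-18774)) + 10652 = (30852 + 1/((-3 + 35)*(-18774))) + 10652 = (30852 - 1/18774/32) + 10652 = (30852 + (1/32)*(-1/18774)) + 10652 = (30852 - 1/600768) + 10652 = 18534894335/600768 + 10652 = 24934275071/600768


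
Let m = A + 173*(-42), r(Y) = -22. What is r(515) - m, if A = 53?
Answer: 7191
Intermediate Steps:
m = -7213 (m = 53 + 173*(-42) = 53 - 7266 = -7213)
r(515) - m = -22 - 1*(-7213) = -22 + 7213 = 7191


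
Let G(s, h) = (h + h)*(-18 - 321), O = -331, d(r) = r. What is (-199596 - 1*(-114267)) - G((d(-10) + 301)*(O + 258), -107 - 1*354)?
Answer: -397887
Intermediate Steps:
G(s, h) = -678*h (G(s, h) = (2*h)*(-339) = -678*h)
(-199596 - 1*(-114267)) - G((d(-10) + 301)*(O + 258), -107 - 1*354) = (-199596 - 1*(-114267)) - (-678)*(-107 - 1*354) = (-199596 + 114267) - (-678)*(-107 - 354) = -85329 - (-678)*(-461) = -85329 - 1*312558 = -85329 - 312558 = -397887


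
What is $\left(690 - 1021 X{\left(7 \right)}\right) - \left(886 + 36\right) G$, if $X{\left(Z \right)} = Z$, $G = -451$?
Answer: $409365$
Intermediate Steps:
$\left(690 - 1021 X{\left(7 \right)}\right) - \left(886 + 36\right) G = \left(690 - 7147\right) - \left(886 + 36\right) \left(-451\right) = \left(690 - 7147\right) - 922 \left(-451\right) = -6457 - -415822 = -6457 + 415822 = 409365$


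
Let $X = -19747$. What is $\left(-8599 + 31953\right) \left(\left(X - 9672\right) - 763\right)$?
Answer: $-704870428$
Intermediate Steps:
$\left(-8599 + 31953\right) \left(\left(X - 9672\right) - 763\right) = \left(-8599 + 31953\right) \left(\left(-19747 - 9672\right) - 763\right) = 23354 \left(\left(-19747 - 9672\right) - 763\right) = 23354 \left(-29419 - 763\right) = 23354 \left(-30182\right) = -704870428$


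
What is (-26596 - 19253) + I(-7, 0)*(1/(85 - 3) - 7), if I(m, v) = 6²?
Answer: -1890123/41 ≈ -46101.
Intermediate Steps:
I(m, v) = 36
(-26596 - 19253) + I(-7, 0)*(1/(85 - 3) - 7) = (-26596 - 19253) + 36*(1/(85 - 3) - 7) = -45849 + 36*(1/82 - 7) = -45849 + 36*(-573/82) = -45849 - 10314/41 = -1890123/41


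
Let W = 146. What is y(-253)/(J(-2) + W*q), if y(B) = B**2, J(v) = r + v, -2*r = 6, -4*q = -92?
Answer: 64009/3353 ≈ 19.090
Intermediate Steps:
q = 23 (q = -1/4*(-92) = 23)
r = -3 (r = -1/2*6 = -3)
J(v) = -3 + v
y(-253)/(J(-2) + W*q) = (-253)**2/((-3 - 2) + 146*23) = 64009/(-5 + 3358) = 64009/3353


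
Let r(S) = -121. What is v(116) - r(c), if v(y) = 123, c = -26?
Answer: 244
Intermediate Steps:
v(116) - r(c) = 123 - 1*(-121) = 123 + 121 = 244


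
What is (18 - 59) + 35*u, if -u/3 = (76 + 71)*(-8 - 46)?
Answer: 833449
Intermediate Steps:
u = 23814 (u = -3*(76 + 71)*(-8 - 46) = -441*(-54) = -3*(-7938) = 23814)
(18 - 59) + 35*u = (18 - 59) + 35*23814 = -41 + 833490 = 833449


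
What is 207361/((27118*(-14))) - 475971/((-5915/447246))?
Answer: 18124881298663/503620 ≈ 3.5989e+7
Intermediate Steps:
207361/((27118*(-14))) - 475971/((-5915/447246)) = 207361/(-379652) - 475971/((-5915/447246)) = 207361*(-1/379652) - 475971/((-1*5915/447246)) = -29623/54236 - 475971/(-5915/447246) = -29623/54236 - 475971*(-447246/5915) = -29623/54236 + 212876125866/5915 = 18124881298663/503620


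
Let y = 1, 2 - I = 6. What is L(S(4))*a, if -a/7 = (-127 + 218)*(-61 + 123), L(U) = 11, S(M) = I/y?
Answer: -434434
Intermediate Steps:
I = -4 (I = 2 - 1*6 = 2 - 6 = -4)
S(M) = -4 (S(M) = -4/1 = -4*1 = -4)
a = -39494 (a = -7*(-127 + 218)*(-61 + 123) = -637*62 = -7*5642 = -39494)
L(S(4))*a = 11*(-39494) = -434434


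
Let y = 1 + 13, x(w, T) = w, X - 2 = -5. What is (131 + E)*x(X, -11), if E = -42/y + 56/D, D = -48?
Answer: -761/2 ≈ -380.50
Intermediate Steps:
X = -3 (X = 2 - 5 = -3)
y = 14
E = -25/6 (E = -42/14 + 56/(-48) = -42*1/14 + 56*(-1/48) = -3 - 7/6 = -25/6 ≈ -4.1667)
(131 + E)*x(X, -11) = (131 - 25/6)*(-3) = (761/6)*(-3) = -761/2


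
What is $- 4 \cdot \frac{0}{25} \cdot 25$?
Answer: $0$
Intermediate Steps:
$- 4 \cdot \frac{0}{25} \cdot 25 = - 4 \cdot 0 \cdot \frac{1}{25} \cdot 25 = \left(-4\right) 0 \cdot 25 = 0 \cdot 25 = 0$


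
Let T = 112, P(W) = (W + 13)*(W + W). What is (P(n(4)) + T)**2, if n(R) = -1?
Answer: 7744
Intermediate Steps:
P(W) = 2*W*(13 + W) (P(W) = (13 + W)*(2*W) = 2*W*(13 + W))
(P(n(4)) + T)**2 = (2*(-1)*(13 - 1) + 112)**2 = (2*(-1)*12 + 112)**2 = (-24 + 112)**2 = 88**2 = 7744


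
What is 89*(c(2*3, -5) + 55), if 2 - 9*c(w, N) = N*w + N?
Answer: 47348/9 ≈ 5260.9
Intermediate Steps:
c(w, N) = 2/9 - N/9 - N*w/9 (c(w, N) = 2/9 - (N*w + N)/9 = 2/9 - (N + N*w)/9 = 2/9 + (-N/9 - N*w/9) = 2/9 - N/9 - N*w/9)
89*(c(2*3, -5) + 55) = 89*((2/9 - 1/9*(-5) - 1/9*(-5)*2*3) + 55) = 89*((2/9 + 5/9 - 1/9*(-5)*6) + 55) = 89*((2/9 + 5/9 + 10/3) + 55) = 89*(37/9 + 55) = 89*(532/9) = 47348/9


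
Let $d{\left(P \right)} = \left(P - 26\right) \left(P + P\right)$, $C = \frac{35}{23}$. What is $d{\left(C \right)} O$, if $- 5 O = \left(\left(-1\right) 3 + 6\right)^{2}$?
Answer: $\frac{70938}{529} \approx 134.1$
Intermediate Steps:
$O = - \frac{9}{5}$ ($O = - \frac{\left(\left(-1\right) 3 + 6\right)^{2}}{5} = - \frac{\left(-3 + 6\right)^{2}}{5} = - \frac{3^{2}}{5} = \left(- \frac{1}{5}\right) 9 = - \frac{9}{5} \approx -1.8$)
$C = \frac{35}{23}$ ($C = 35 \cdot \frac{1}{23} = \frac{35}{23} \approx 1.5217$)
$d{\left(P \right)} = 2 P \left(-26 + P\right)$ ($d{\left(P \right)} = \left(-26 + P\right) 2 P = 2 P \left(-26 + P\right)$)
$d{\left(C \right)} O = 2 \cdot \frac{35}{23} \left(-26 + \frac{35}{23}\right) \left(- \frac{9}{5}\right) = 2 \cdot \frac{35}{23} \left(- \frac{563}{23}\right) \left(- \frac{9}{5}\right) = \left(- \frac{39410}{529}\right) \left(- \frac{9}{5}\right) = \frac{70938}{529}$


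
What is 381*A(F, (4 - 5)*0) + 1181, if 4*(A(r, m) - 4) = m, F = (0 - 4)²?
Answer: 2705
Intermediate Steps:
F = 16 (F = (-4)² = 16)
A(r, m) = 4 + m/4
381*A(F, (4 - 5)*0) + 1181 = 381*(4 + ((4 - 5)*0)/4) + 1181 = 381*(4 + (-1*0)/4) + 1181 = 381*(4 + (¼)*0) + 1181 = 381*(4 + 0) + 1181 = 381*4 + 1181 = 1524 + 1181 = 2705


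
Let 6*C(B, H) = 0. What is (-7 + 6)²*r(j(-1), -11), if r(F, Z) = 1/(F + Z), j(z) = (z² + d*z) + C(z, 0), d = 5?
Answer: -1/15 ≈ -0.066667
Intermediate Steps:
C(B, H) = 0 (C(B, H) = (⅙)*0 = 0)
j(z) = z² + 5*z (j(z) = (z² + 5*z) + 0 = z² + 5*z)
(-7 + 6)²*r(j(-1), -11) = (-7 + 6)²/(-(5 - 1) - 11) = (-1)²/(-1*4 - 11) = 1/(-4 - 11) = 1/(-15) = 1*(-1/15) = -1/15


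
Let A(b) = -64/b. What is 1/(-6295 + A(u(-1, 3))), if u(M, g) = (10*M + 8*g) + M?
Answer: -13/81899 ≈ -0.00015873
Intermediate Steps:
u(M, g) = 8*g + 11*M (u(M, g) = (8*g + 10*M) + M = 8*g + 11*M)
1/(-6295 + A(u(-1, 3))) = 1/(-6295 - 64/(8*3 + 11*(-1))) = 1/(-6295 - 64/(24 - 11)) = 1/(-6295 - 64/13) = 1/(-81899/13) = -13/81899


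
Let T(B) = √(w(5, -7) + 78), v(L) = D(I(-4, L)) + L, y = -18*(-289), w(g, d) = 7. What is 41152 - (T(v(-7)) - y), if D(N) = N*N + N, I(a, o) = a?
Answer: 46354 - √85 ≈ 46345.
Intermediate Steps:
y = 5202
D(N) = N + N² (D(N) = N² + N = N + N²)
v(L) = 12 + L (v(L) = -4*(1 - 4) + L = -4*(-3) + L = 12 + L)
T(B) = √85 (T(B) = √(7 + 78) = √85)
41152 - (T(v(-7)) - y) = 41152 - (√85 - 1*5202) = 41152 - (√85 - 5202) = 41152 - (-5202 + √85) = 41152 + (5202 - √85) = 46354 - √85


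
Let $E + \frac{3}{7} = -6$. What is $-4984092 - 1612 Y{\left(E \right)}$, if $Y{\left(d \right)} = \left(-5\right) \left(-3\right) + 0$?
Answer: $-5008272$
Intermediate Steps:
$E = - \frac{45}{7}$ ($E = - \frac{3}{7} - 6 = - \frac{45}{7} \approx -6.4286$)
$Y{\left(d \right)} = 15$ ($Y{\left(d \right)} = 15 + 0 = 15$)
$-4984092 - 1612 Y{\left(E \right)} = -4984092 - 24180 = -5008272$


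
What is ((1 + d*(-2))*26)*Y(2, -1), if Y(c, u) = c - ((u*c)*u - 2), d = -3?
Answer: 364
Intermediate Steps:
Y(c, u) = 2 + c - c*u² (Y(c, u) = c - ((c*u)*u - 2) = c - (c*u² - 2) = c - (-2 + c*u²) = c + (2 - c*u²) = 2 + c - c*u²)
((1 + d*(-2))*26)*Y(2, -1) = ((1 - 3*(-2))*26)*(2 + 2 - 1*2*(-1)²) = ((1 + 6)*26)*(2 + 2 - 1*2*1) = (7*26)*(2 + 2 - 2) = 182*2 = 364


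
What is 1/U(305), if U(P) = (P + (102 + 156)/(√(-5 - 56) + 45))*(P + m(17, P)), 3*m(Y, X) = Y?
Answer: 242940/23439661831 + 387*I*√61/93758647324 ≈ 1.0364e-5 + 3.2238e-8*I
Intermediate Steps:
m(Y, X) = Y/3
U(P) = (17/3 + P)*(P + 258/(45 + I*√61)) (U(P) = (P + (102 + 156)/(√(-5 - 56) + 45))*(P + (⅓)*17) = (P + 258/(√(-61) + 45))*(P + 17/3) = (P + 258/(I*√61 + 45))*(17/3 + P) = (P + 258/(45 + I*√61))*(17/3 + P) = (17/3 + P)*(P + 258/(45 + I*√61)))
1/U(305) = 1/(32895/1043 + 305² + (35146/3129)*305 - 731*I*√61/1043 - 129/1043*I*305*√61) = 1/(32895/1043 + 93025 + 10719530/3129 - 731*I*√61/1043 - 39345*I*√61/1043) = 1/(301893440/3129 - 40076*I*√61/1043)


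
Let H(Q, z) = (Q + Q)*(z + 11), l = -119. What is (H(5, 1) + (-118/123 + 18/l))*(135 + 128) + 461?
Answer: 464416049/14637 ≈ 31729.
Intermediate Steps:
H(Q, z) = 2*Q*(11 + z) (H(Q, z) = (2*Q)*(11 + z) = 2*Q*(11 + z))
(H(5, 1) + (-118/123 + 18/l))*(135 + 128) + 461 = (2*5*(11 + 1) + (-118/123 + 18/(-119)))*(135 + 128) + 461 = (2*5*12 + (-118*1/123 + 18*(-1/119)))*263 + 461 = (120 + (-118/123 - 18/119))*263 + 461 = (120 - 16256/14637)*263 + 461 = (1740184/14637)*263 + 461 = 457668392/14637 + 461 = 464416049/14637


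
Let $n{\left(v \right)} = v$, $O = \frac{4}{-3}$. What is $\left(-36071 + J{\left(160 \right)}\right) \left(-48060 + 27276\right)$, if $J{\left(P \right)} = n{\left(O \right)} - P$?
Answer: $753052816$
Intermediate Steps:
$O = - \frac{4}{3}$ ($O = 4 \left(- \frac{1}{3}\right) = - \frac{4}{3} \approx -1.3333$)
$J{\left(P \right)} = - \frac{4}{3} - P$
$\left(-36071 + J{\left(160 \right)}\right) \left(-48060 + 27276\right) = \left(-36071 - \frac{484}{3}\right) \left(-48060 + 27276\right) = \left(-36071 - \frac{484}{3}\right) \left(-20784\right) = \left(- \frac{108697}{3}\right) \left(-20784\right) = 753052816$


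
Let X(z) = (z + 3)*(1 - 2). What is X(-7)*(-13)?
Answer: -52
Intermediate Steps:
X(z) = -3 - z (X(z) = (3 + z)*(-1) = -3 - z)
X(-7)*(-13) = (-3 - 1*(-7))*(-13) = (-3 + 7)*(-13) = 4*(-13) = -52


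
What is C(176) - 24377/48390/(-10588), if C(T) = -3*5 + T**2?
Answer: 15862971164897/512353320 ≈ 30961.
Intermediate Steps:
C(T) = -15 + T**2
C(176) - 24377/48390/(-10588) = (-15 + 176**2) - 24377/48390/(-10588) = (-15 + 30976) - 24377*(1/48390)*(-1)/10588 = 30961 - 24377*(-1)/(48390*10588) = 30961 - 1*(-24377/512353320) = 30961 + 24377/512353320 = 15862971164897/512353320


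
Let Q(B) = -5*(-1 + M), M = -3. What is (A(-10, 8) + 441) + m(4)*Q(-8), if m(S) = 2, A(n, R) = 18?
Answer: 499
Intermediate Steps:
Q(B) = 20 (Q(B) = -5*(-1 - 3) = -5*(-4) = 20)
(A(-10, 8) + 441) + m(4)*Q(-8) = (18 + 441) + 2*20 = 459 + 40 = 499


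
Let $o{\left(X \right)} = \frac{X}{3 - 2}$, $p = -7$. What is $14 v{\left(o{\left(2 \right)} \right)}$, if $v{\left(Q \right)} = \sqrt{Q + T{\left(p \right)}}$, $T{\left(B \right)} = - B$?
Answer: $42$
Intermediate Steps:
$o{\left(X \right)} = X$ ($o{\left(X \right)} = \frac{X}{1} = 1 X = X$)
$v{\left(Q \right)} = \sqrt{7 + Q}$ ($v{\left(Q \right)} = \sqrt{Q - -7} = \sqrt{Q + 7} = \sqrt{7 + Q}$)
$14 v{\left(o{\left(2 \right)} \right)} = 14 \sqrt{7 + 2} = 14 \sqrt{9} = 14 \cdot 3 = 42$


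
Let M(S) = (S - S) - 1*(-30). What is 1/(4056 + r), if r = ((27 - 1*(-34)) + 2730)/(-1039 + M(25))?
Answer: 1009/4089713 ≈ 0.00024672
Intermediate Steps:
M(S) = 30 (M(S) = 0 + 30 = 30)
r = -2791/1009 (r = ((27 - 1*(-34)) + 2730)/(-1039 + 30) = ((27 + 34) + 2730)/(-1009) = (61 + 2730)*(-1/1009) = 2791*(-1/1009) = -2791/1009 ≈ -2.7661)
1/(4056 + r) = 1/(4056 - 2791/1009) = 1/(4089713/1009) = 1009/4089713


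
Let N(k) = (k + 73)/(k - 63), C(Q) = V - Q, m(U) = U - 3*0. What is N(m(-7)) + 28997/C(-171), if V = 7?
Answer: 1009021/6230 ≈ 161.96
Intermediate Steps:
m(U) = U (m(U) = U + 0 = U)
C(Q) = 7 - Q
N(k) = (73 + k)/(-63 + k)
N(m(-7)) + 28997/C(-171) = (73 - 7)/(-63 - 7) + 28997/(7 - 1*(-171)) = 66/(-70) + 28997/(7 + 171) = -1/70*66 + 28997/178 = -33/35 + 28997*(1/178) = -33/35 + 28997/178 = 1009021/6230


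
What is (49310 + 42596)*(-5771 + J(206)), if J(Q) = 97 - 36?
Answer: -524783260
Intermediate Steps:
J(Q) = 61
(49310 + 42596)*(-5771 + J(206)) = (49310 + 42596)*(-5771 + 61) = 91906*(-5710) = -524783260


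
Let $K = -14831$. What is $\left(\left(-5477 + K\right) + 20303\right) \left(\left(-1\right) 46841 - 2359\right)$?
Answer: $246000$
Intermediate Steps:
$\left(\left(-5477 + K\right) + 20303\right) \left(\left(-1\right) 46841 - 2359\right) = \left(\left(-5477 - 14831\right) + 20303\right) \left(\left(-1\right) 46841 - 2359\right) = \left(-20308 + 20303\right) \left(-46841 - 2359\right) = \left(-5\right) \left(-49200\right) = 246000$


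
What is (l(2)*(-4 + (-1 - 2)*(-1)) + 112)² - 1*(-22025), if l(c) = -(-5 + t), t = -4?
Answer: 32634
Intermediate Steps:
l(c) = 9 (l(c) = -(-5 - 4) = -1*(-9) = 9)
(l(2)*(-4 + (-1 - 2)*(-1)) + 112)² - 1*(-22025) = (9*(-4 + (-1 - 2)*(-1)) + 112)² - 1*(-22025) = (9*(-4 - 3*(-1)) + 112)² + 22025 = (9*(-4 + 3) + 112)² + 22025 = (9*(-1) + 112)² + 22025 = (-9 + 112)² + 22025 = 103² + 22025 = 10609 + 22025 = 32634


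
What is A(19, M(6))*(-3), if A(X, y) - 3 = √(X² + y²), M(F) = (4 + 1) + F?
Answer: -9 - 3*√482 ≈ -74.864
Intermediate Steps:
M(F) = 5 + F
A(X, y) = 3 + √(X² + y²)
A(19, M(6))*(-3) = (3 + √(19² + (5 + 6)²))*(-3) = (3 + √(361 + 11²))*(-3) = (3 + √(361 + 121))*(-3) = (3 + √482)*(-3) = -9 - 3*√482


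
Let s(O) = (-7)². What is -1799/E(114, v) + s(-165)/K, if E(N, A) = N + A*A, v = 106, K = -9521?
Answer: -17684429/108063350 ≈ -0.16365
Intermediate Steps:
E(N, A) = N + A²
s(O) = 49
-1799/E(114, v) + s(-165)/K = -1799/(114 + 106²) + 49/(-9521) = -1799/(114 + 11236) + 49*(-1/9521) = -1799/11350 - 49/9521 = -17684429/108063350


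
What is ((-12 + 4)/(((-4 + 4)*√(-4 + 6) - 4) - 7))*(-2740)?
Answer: -21920/11 ≈ -1992.7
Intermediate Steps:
((-12 + 4)/(((-4 + 4)*√(-4 + 6) - 4) - 7))*(-2740) = -8/((0*√2 - 4) - 7)*(-2740) = -8/((0 - 4) - 7)*(-2740) = -8/(-4 - 7)*(-2740) = -8/(-11)*(-2740) = -8*(-1/11)*(-2740) = (8/11)*(-2740) = -21920/11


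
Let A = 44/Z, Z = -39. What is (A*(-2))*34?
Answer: 2992/39 ≈ 76.718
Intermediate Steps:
A = -44/39 (A = 44/(-39) = 44*(-1/39) = -44/39 ≈ -1.1282)
(A*(-2))*34 = -44/39*(-2)*34 = (88/39)*34 = 2992/39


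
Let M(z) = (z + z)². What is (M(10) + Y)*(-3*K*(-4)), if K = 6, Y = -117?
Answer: 20376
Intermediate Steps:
M(z) = 4*z² (M(z) = (2*z)² = 4*z²)
(M(10) + Y)*(-3*K*(-4)) = (4*10² - 117)*(-3*6*(-4)) = (4*100 - 117)*(-18*(-4)) = (400 - 117)*72 = 283*72 = 20376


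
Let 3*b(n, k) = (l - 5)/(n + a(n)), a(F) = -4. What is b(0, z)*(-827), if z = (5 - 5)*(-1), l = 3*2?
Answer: 827/12 ≈ 68.917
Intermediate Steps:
l = 6
z = 0 (z = 0*(-1) = 0)
b(n, k) = 1/(3*(-4 + n)) (b(n, k) = ((6 - 5)/(n - 4))/3 = (1/(-4 + n))/3 = 1/(3*(-4 + n)))
b(0, z)*(-827) = (1/(3*(-4 + 0)))*(-827) = ((1/3)/(-4))*(-827) = ((1/3)*(-1/4))*(-827) = -1/12*(-827) = 827/12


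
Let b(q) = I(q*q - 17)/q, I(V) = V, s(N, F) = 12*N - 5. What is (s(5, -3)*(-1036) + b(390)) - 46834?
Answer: -40335377/390 ≈ -1.0342e+5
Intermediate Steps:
s(N, F) = -5 + 12*N
b(q) = (-17 + q**2)/q (b(q) = (q*q - 17)/q = (q**2 - 17)/q = (-17 + q**2)/q)
(s(5, -3)*(-1036) + b(390)) - 46834 = ((-5 + 12*5)*(-1036) + (390 - 17/390)) - 46834 = ((-5 + 60)*(-1036) + (390 - 17*1/390)) - 46834 = (55*(-1036) + (390 - 17/390)) - 46834 = (-56980 + 152083/390) - 46834 = -22070117/390 - 46834 = -40335377/390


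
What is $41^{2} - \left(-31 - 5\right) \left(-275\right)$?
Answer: $-8219$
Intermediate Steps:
$41^{2} - \left(-31 - 5\right) \left(-275\right) = 1681 - \left(-36\right) \left(-275\right) = 1681 - 9900 = -8219$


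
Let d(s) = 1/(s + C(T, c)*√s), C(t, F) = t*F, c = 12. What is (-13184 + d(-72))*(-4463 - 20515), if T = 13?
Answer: 1339632888899/4068 + 54119*I*√2/4068 ≈ 3.2931e+8 + 18.814*I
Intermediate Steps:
C(t, F) = F*t
d(s) = 1/(s + 156*√s) (d(s) = 1/(s + (12*13)*√s) = 1/(s + 156*√s))
(-13184 + d(-72))*(-4463 - 20515) = (-13184 + 1/(-72 + 156*√(-72)))*(-4463 - 20515) = (-13184 + 1/(-72 + 156*(6*I*√2)))*(-24978) = (-13184 + 1/(-72 + 936*I*√2))*(-24978) = 329309952 - 24978/(-72 + 936*I*√2)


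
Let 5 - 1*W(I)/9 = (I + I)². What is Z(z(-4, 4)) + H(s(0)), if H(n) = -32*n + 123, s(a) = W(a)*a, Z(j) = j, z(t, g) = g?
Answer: 127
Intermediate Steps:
W(I) = 45 - 36*I² (W(I) = 45 - 9*(I + I)² = 45 - 9*4*I² = 45 - 36*I²)
s(a) = a*(45 - 36*a²) (s(a) = (45 - 36*a²)*a = a*(45 - 36*a²))
H(n) = 123 - 32*n
Z(z(-4, 4)) + H(s(0)) = 4 + (123 - 32*(-36*0³ + 45*0)) = 4 + (123 - 32*(-36*0 + 0)) = 4 + (123 - 32*(0 + 0)) = 4 + (123 - 32*0) = 4 + (123 + 0) = 4 + 123 = 127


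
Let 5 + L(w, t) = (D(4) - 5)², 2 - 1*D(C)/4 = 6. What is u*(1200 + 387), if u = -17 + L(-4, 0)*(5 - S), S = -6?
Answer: 7584273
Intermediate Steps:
D(C) = -16 (D(C) = 8 - 4*6 = 8 - 24 = -16)
L(w, t) = 436 (L(w, t) = -5 + (-16 - 5)² = -5 + (-21)² = -5 + 441 = 436)
u = 4779 (u = -17 + 436*(5 - 1*(-6)) = -17 + 436*(5 + 6) = -17 + 436*11 = -17 + 4796 = 4779)
u*(1200 + 387) = 4779*(1200 + 387) = 4779*1587 = 7584273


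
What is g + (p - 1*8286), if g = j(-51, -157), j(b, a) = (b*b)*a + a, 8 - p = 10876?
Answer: -427668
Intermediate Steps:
p = -10868 (p = 8 - 1*10876 = 8 - 10876 = -10868)
j(b, a) = a + a*b**2 (j(b, a) = b**2*a + a = a*b**2 + a = a + a*b**2)
g = -408514 (g = -157*(1 + (-51)**2) = -157*(1 + 2601) = -157*2602 = -408514)
g + (p - 1*8286) = -408514 + (-10868 - 1*8286) = -408514 + (-10868 - 8286) = -408514 - 19154 = -427668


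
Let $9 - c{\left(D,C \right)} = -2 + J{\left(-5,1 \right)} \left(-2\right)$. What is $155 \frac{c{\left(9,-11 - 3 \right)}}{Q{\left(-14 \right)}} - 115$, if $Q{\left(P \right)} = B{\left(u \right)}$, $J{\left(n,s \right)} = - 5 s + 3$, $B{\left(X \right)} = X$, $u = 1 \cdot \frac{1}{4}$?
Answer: $4225$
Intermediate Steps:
$u = \frac{1}{4}$ ($u = 1 \cdot \frac{1}{4} = \frac{1}{4} \approx 0.25$)
$J{\left(n,s \right)} = 3 - 5 s$
$Q{\left(P \right)} = \frac{1}{4}$
$c{\left(D,C \right)} = 7$ ($c{\left(D,C \right)} = 9 - \left(-2 + \left(3 - 5\right) \left(-2\right)\right) = 9 - \left(-2 - -4\right) = 9 - \left(-2 + 4\right) = 9 - 2 = 7$)
$155 \frac{c{\left(9,-11 - 3 \right)}}{Q{\left(-14 \right)}} - 115 = 155 \cdot 7 \frac{1}{\frac{1}{4}} - 115 = 155 \cdot 7 \cdot 4 - 115 = 155 \cdot 28 - 115 = 4340 - 115 = 4225$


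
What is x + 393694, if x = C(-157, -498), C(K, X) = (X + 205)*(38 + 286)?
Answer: 298762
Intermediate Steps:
C(K, X) = 66420 + 324*X (C(K, X) = (205 + X)*324 = 66420 + 324*X)
x = -94932 (x = 66420 + 324*(-498) = 66420 - 161352 = -94932)
x + 393694 = -94932 + 393694 = 298762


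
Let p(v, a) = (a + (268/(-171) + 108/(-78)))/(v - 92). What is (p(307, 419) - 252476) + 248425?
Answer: -387046064/95589 ≈ -4049.1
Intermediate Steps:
p(v, a) = (-6562/2223 + a)/(-92 + v) (p(v, a) = (a + (268*(-1/171) + 108*(-1/78)))/(-92 + v) = (a + (-268/171 - 18/13))/(-92 + v) = (a - 6562/2223)/(-92 + v) = (-6562/2223 + a)/(-92 + v))
(p(307, 419) - 252476) + 248425 = ((-6562/2223 + 419)/(-92 + 307) - 252476) + 248425 = ((924875/2223)/215 - 252476) + 248425 = ((1/215)*(924875/2223) - 252476) + 248425 = (184975/95589 - 252476) + 248425 = -24133743389/95589 + 248425 = -387046064/95589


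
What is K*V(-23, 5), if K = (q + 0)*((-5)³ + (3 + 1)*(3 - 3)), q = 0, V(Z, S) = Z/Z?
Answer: 0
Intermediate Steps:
V(Z, S) = 1
K = 0 (K = (0 + 0)*((-5)³ + (3 + 1)*(3 - 3)) = 0*(-125 + 4*0) = 0*(-125 + 0) = 0*(-125) = 0)
K*V(-23, 5) = 0*1 = 0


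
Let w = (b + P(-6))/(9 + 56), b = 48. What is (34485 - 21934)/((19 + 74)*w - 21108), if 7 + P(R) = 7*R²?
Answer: -815815/1344771 ≈ -0.60666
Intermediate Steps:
P(R) = -7 + 7*R²
w = 293/65 (w = (48 + (-7 + 7*(-6)²))/(9 + 56) = (48 + (-7 + 7*36))/65 = (48 + (-7 + 252))*(1/65) = (48 + 245)*(1/65) = 293*(1/65) = 293/65 ≈ 4.5077)
(34485 - 21934)/((19 + 74)*w - 21108) = (34485 - 21934)/((19 + 74)*(293/65) - 21108) = 12551/(93*(293/65) - 21108) = 12551/(27249/65 - 21108) = 12551/(-1344771/65) = 12551*(-65/1344771) = -815815/1344771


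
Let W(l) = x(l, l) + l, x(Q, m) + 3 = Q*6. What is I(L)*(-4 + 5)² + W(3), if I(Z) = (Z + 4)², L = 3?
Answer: 67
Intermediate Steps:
I(Z) = (4 + Z)²
x(Q, m) = -3 + 6*Q (x(Q, m) = -3 + Q*6 = -3 + 6*Q)
W(l) = -3 + 7*l (W(l) = (-3 + 6*l) + l = -3 + 7*l)
I(L)*(-4 + 5)² + W(3) = (4 + 3)²*(-4 + 5)² + (-3 + 7*3) = 7²*1² + (-3 + 21) = 49*1 + 18 = 49 + 18 = 67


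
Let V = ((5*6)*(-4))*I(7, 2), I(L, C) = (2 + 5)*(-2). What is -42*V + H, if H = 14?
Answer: -70546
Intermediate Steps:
I(L, C) = -14 (I(L, C) = 7*(-2) = -14)
V = 1680 (V = ((5*6)*(-4))*(-14) = (30*(-4))*(-14) = -120*(-14) = 1680)
-42*V + H = -42*1680 + 14 = -70560 + 14 = -70546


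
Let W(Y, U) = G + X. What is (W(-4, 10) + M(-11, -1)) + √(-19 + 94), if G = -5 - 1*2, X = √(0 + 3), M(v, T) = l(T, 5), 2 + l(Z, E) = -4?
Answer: -13 + 6*√3 ≈ -2.6077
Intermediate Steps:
l(Z, E) = -6 (l(Z, E) = -2 - 4 = -6)
M(v, T) = -6
X = √3 ≈ 1.7320
G = -7 (G = -5 - 2 = -7)
W(Y, U) = -7 + √3
(W(-4, 10) + M(-11, -1)) + √(-19 + 94) = ((-7 + √3) - 6) + √(-19 + 94) = (-13 + √3) + √75 = (-13 + √3) + 5*√3 = -13 + 6*√3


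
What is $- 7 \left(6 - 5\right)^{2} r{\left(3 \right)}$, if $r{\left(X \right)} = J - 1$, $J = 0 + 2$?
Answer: $-7$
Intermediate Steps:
$J = 2$
$r{\left(X \right)} = 1$ ($r{\left(X \right)} = 2 - 1 = 1$)
$- 7 \left(6 - 5\right)^{2} r{\left(3 \right)} = - 7 \left(6 - 5\right)^{2} \cdot 1 = - 7 \cdot 1^{2} \cdot 1 = \left(-7\right) 1 \cdot 1 = \left(-7\right) 1 = -7$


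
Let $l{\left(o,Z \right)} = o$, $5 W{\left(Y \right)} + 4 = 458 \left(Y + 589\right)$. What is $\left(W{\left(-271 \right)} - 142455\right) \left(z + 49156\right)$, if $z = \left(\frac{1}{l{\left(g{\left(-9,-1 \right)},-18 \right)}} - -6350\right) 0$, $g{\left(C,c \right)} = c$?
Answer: $-5570702012$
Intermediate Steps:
$W{\left(Y \right)} = \frac{269758}{5} + \frac{458 Y}{5}$ ($W{\left(Y \right)} = - \frac{4}{5} + \frac{458 \left(Y + 589\right)}{5} = - \frac{4}{5} + \frac{458 \left(589 + Y\right)}{5} = - \frac{4}{5} + \frac{269762 + 458 Y}{5} = - \frac{4}{5} + \left(\frac{269762}{5} + \frac{458 Y}{5}\right) = \frac{269758}{5} + \frac{458 Y}{5}$)
$z = 0$ ($z = \left(\frac{1}{-1} - -6350\right) 0 = \left(-1 + 6350\right) 0 = 6349 \cdot 0 = 0$)
$\left(W{\left(-271 \right)} - 142455\right) \left(z + 49156\right) = \left(\left(\frac{269758}{5} + \frac{458}{5} \left(-271\right)\right) - 142455\right) \left(0 + 49156\right) = \left(\left(\frac{269758}{5} - \frac{124118}{5}\right) - 142455\right) 49156 = \left(29128 - 142455\right) 49156 = \left(-113327\right) 49156 = -5570702012$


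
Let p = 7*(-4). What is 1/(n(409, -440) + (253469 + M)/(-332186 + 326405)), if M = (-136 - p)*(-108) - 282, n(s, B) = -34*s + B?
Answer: -5781/83199077 ≈ -6.9484e-5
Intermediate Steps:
p = -28
n(s, B) = B - 34*s
M = 11382 (M = (-136 - 1*(-28))*(-108) - 282 = (-136 + 28)*(-108) - 282 = -108*(-108) - 282 = 11664 - 282 = 11382)
1/(n(409, -440) + (253469 + M)/(-332186 + 326405)) = 1/((-440 - 34*409) + (253469 + 11382)/(-332186 + 326405)) = 1/((-440 - 13906) + 264851/(-5781)) = 1/(-14346 + 264851*(-1/5781)) = 1/(-14346 - 264851/5781) = 1/(-83199077/5781) = -5781/83199077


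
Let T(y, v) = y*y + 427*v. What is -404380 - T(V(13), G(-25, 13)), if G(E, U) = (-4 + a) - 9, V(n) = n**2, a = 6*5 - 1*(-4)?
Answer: -441908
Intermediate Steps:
a = 34 (a = 30 + 4 = 34)
G(E, U) = 21 (G(E, U) = (-4 + 34) - 9 = 30 - 9 = 21)
T(y, v) = y**2 + 427*v
-404380 - T(V(13), G(-25, 13)) = -404380 - ((13**2)**2 + 427*21) = -404380 - (169**2 + 8967) = -404380 - (28561 + 8967) = -404380 - 1*37528 = -404380 - 37528 = -441908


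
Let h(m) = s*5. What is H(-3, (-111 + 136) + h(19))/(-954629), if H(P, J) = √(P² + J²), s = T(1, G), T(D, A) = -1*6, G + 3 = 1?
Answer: -√34/954629 ≈ -6.1081e-6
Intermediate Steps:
G = -2 (G = -3 + 1 = -2)
T(D, A) = -6
s = -6
h(m) = -30 (h(m) = -6*5 = -30)
H(P, J) = √(J² + P²)
H(-3, (-111 + 136) + h(19))/(-954629) = √(((-111 + 136) - 30)² + (-3)²)/(-954629) = √((25 - 30)² + 9)*(-1/954629) = √((-5)² + 9)*(-1/954629) = √(25 + 9)*(-1/954629) = √34*(-1/954629) = -√34/954629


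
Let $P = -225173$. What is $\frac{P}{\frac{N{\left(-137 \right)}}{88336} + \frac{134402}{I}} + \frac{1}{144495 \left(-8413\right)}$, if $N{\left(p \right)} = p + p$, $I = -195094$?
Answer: $\frac{131038575839990370338197}{402713027055350505} \approx 3.2539 \cdot 10^{5}$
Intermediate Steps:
$N{\left(p \right)} = 2 p$
$\frac{P}{\frac{N{\left(-137 \right)}}{88336} + \frac{134402}{I}} + \frac{1}{144495 \left(-8413\right)} = - \frac{225173}{\frac{2 \left(-137\right)}{88336} + \frac{134402}{-195094}} + \frac{1}{144495 \left(-8413\right)} = - \frac{225173}{\left(-274\right) \frac{1}{88336} + 134402 \left(- \frac{1}{195094}\right)} + \frac{1}{144495} \left(- \frac{1}{8413}\right) = - \frac{225173}{- \frac{137}{44168} - \frac{67201}{97547}} - \frac{1}{1215636435} = - \frac{225173}{- \frac{2981497707}{4308455896}} - \frac{1}{1215636435} = \left(-225173\right) \left(- \frac{4308455896}{2981497707}\right) - \frac{1}{1215636435} = \frac{970147939470008}{2981497707} - \frac{1}{1215636435} = \frac{131038575839990370338197}{402713027055350505}$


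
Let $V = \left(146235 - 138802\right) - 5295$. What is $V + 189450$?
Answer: $191588$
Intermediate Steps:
$V = 2138$ ($V = 7433 - 5295 = 2138$)
$V + 189450 = 2138 + 189450 = 191588$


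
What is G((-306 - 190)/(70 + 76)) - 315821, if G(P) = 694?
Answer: -315127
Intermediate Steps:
G((-306 - 190)/(70 + 76)) - 315821 = 694 - 315821 = -315127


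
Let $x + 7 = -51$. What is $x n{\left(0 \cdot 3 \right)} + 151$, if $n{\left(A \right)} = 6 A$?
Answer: $151$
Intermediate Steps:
$x = -58$ ($x = -7 - 51 = -58$)
$x n{\left(0 \cdot 3 \right)} + 151 = - 58 \cdot 6 \cdot 0 \cdot 3 + 151 = - 58 \cdot 6 \cdot 0 + 151 = \left(-58\right) 0 + 151 = 0 + 151 = 151$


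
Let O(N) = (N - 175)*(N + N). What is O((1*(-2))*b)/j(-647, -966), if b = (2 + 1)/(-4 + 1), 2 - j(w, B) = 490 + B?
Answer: -346/239 ≈ -1.4477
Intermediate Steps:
j(w, B) = -488 - B (j(w, B) = 2 - (490 + B) = 2 + (-490 - B) = -488 - B)
b = -1 (b = 3/(-3) = 3*(-⅓) = -1)
O(N) = 2*N*(-175 + N) (O(N) = (-175 + N)*(2*N) = 2*N*(-175 + N))
O((1*(-2))*b)/j(-647, -966) = (2*((1*(-2))*(-1))*(-175 + (1*(-2))*(-1)))/(-488 - 1*(-966)) = (2*(-2*(-1))*(-175 - 2*(-1)))/(-488 + 966) = (2*2*(-175 + 2))/478 = (2*2*(-173))*(1/478) = -692*1/478 = -346/239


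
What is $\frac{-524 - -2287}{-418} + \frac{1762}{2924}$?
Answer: $- \frac{552312}{152779} \approx -3.6151$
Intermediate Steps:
$\frac{-524 - -2287}{-418} + \frac{1762}{2924} = \left(-524 + 2287\right) \left(- \frac{1}{418}\right) + 1762 \cdot \frac{1}{2924} = 1763 \left(- \frac{1}{418}\right) + \frac{881}{1462} = - \frac{1763}{418} + \frac{881}{1462} = - \frac{552312}{152779}$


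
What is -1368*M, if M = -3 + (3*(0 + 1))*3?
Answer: -8208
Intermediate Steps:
M = 6 (M = -3 + (3*1)*3 = -3 + 3*3 = -3 + 9 = 6)
-1368*M = -1368*6 = -8208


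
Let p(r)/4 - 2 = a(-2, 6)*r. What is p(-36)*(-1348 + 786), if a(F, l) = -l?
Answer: -490064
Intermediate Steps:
p(r) = 8 - 24*r (p(r) = 8 + 4*((-1*6)*r) = 8 + 4*(-6*r) = 8 - 24*r)
p(-36)*(-1348 + 786) = (8 - 24*(-36))*(-1348 + 786) = (8 + 864)*(-562) = 872*(-562) = -490064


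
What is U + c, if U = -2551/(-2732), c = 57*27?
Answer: 4207099/2732 ≈ 1539.9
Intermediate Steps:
c = 1539
U = 2551/2732 (U = -2551*(-1/2732) = 2551/2732 ≈ 0.93375)
U + c = 2551/2732 + 1539 = 4207099/2732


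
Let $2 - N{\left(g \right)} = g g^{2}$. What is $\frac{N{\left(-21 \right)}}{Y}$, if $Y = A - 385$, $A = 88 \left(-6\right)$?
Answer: $- \frac{9263}{913} \approx -10.146$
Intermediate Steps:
$A = -528$
$Y = -913$ ($Y = -528 - 385 = -913$)
$N{\left(g \right)} = 2 - g^{3}$ ($N{\left(g \right)} = 2 - g g^{2} = 2 - g^{3}$)
$\frac{N{\left(-21 \right)}}{Y} = \frac{2 - \left(-21\right)^{3}}{-913} = \left(2 - -9261\right) \left(- \frac{1}{913}\right) = \left(2 + 9261\right) \left(- \frac{1}{913}\right) = 9263 \left(- \frac{1}{913}\right) = - \frac{9263}{913}$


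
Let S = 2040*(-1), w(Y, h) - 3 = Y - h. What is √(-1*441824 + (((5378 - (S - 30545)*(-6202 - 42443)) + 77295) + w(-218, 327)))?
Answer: I*√1585457018 ≈ 39818.0*I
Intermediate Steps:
w(Y, h) = 3 + Y - h (w(Y, h) = 3 + (Y - h) = 3 + Y - h)
S = -2040
√(-1*441824 + (((5378 - (S - 30545)*(-6202 - 42443)) + 77295) + w(-218, 327))) = √(-1*441824 + (((5378 - (-2040 - 30545)*(-6202 - 42443)) + 77295) + (3 - 218 - 1*327))) = √(-441824 + (((5378 - (-32585)*(-48645)) + 77295) + (3 - 218 - 327))) = √(-441824 + (((5378 - 1*1585097325) + 77295) - 542)) = √(-441824 + (((5378 - 1585097325) + 77295) - 542)) = √(-441824 + ((-1585091947 + 77295) - 542)) = √(-441824 + (-1585014652 - 542)) = √(-441824 - 1585015194) = √(-1585457018) = I*√1585457018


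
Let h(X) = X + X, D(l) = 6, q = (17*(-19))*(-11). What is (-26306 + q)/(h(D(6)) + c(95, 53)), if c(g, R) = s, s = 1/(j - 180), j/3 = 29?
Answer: -2116029/1115 ≈ -1897.8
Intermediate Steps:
q = 3553 (q = -323*(-11) = 3553)
j = 87 (j = 3*29 = 87)
s = -1/93 (s = 1/(87 - 180) = 1/(-93) = -1/93 ≈ -0.010753)
h(X) = 2*X
c(g, R) = -1/93
(-26306 + q)/(h(D(6)) + c(95, 53)) = (-26306 + 3553)/(2*6 - 1/93) = -22753/(12 - 1/93) = -22753/1115/93 = -22753*93/1115 = -2116029/1115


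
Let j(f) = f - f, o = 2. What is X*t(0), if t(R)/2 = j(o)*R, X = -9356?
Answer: 0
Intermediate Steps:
j(f) = 0
t(R) = 0 (t(R) = 2*(0*R) = 2*0 = 0)
X*t(0) = -9356*0 = 0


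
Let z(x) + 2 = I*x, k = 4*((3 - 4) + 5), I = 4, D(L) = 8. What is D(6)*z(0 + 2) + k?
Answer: 64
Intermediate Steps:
k = 16 (k = 4*(-1 + 5) = 4*4 = 16)
z(x) = -2 + 4*x
D(6)*z(0 + 2) + k = 8*(-2 + 4*(0 + 2)) + 16 = 8*(-2 + 4*2) + 16 = 8*(-2 + 8) + 16 = 8*6 + 16 = 48 + 16 = 64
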